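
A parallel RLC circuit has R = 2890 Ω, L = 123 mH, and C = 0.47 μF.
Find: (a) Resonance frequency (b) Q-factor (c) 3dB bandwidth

Step 1 — Resonance: ω₀ = 1/√(LC) = 1/√(0.123·4.7e-07) = 4159 rad/s.
Step 2 — f₀ = ω₀/(2π) = 661.9 Hz.
Step 3 — Parallel Q: Q = R/(ω₀L) = 2890/(4159·0.123) = 5.649.
Step 4 — Bandwidth: Δω = ω₀/Q = 736.2 rad/s; BW = Δω/(2π) = 117.2 Hz.

(a) f₀ = 661.9 Hz  (b) Q = 5.649  (c) BW = 117.2 Hz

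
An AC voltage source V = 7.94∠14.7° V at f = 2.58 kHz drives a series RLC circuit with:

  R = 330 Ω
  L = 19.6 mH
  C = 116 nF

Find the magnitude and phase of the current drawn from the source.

Step 1 — Angular frequency: ω = 2π·f = 2π·2580 = 1.621e+04 rad/s.
Step 2 — Component impedances:
  R: Z = R = 330 Ω
  L: Z = jωL = j·1.621e+04·0.0196 = 0 + j317.7 Ω
  C: Z = 1/(jωC) = -j/(ω·C) = 0 - j531.8 Ω
Step 3 — Series combination: Z_total = R + L + C = 330 - j214.1 Ω = 393.3∠-33.0° Ω.
Step 4 — Source phasor: V = 7.94∠14.7° V = 7.68 + j2.015 V.
Step 5 — Ohm's law: I = V / Z_total = (7.68 + j2.015) / (330 - j214.1) = 0.01359 + j0.01492 A.
Step 6 — Convert to polar: |I| = 0.02019 A, ∠I = 47.7°.

I = 0.02019∠47.7° A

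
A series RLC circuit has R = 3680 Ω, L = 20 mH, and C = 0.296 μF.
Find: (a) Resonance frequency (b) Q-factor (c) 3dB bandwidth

Step 1 — Resonance: ω₀ = 1/√(LC) = 1/√(0.02·2.96e-07) = 1.3e+04 rad/s.
Step 2 — f₀ = ω₀/(2π) = 2069 Hz.
Step 3 — Series Q: Q = ω₀L/R = 1.3e+04·0.02/3680 = 0.07064.
Step 4 — Bandwidth: Δω = ω₀/Q = 1.84e+05 rad/s; BW = Δω/(2π) = 2.928e+04 Hz.

(a) f₀ = 2069 Hz  (b) Q = 0.07064  (c) BW = 2.928e+04 Hz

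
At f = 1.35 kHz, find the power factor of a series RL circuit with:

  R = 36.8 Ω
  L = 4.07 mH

Step 1 — Angular frequency: ω = 2π·f = 2π·1350 = 8482 rad/s.
Step 2 — Component impedances:
  R: Z = R = 36.8 Ω
  L: Z = jωL = j·8482·0.00407 = 0 + j34.52 Ω
Step 3 — Series combination: Z_total = R + L = 36.8 + j34.52 Ω = 50.46∠43.2° Ω.
Step 4 — Power factor: PF = cos(φ) = Re(Z)/|Z| = 36.8/50.46 = 0.7293.
Step 5 — Type: Im(Z) = 34.52 ⇒ lagging (phase φ = 43.2°).

PF = 0.7293 (lagging, φ = 43.2°)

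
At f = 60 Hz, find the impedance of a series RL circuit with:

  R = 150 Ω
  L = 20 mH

Step 1 — Angular frequency: ω = 2π·f = 2π·60 = 377 rad/s.
Step 2 — Component impedances:
  R: Z = R = 150 Ω
  L: Z = jωL = j·377·0.02 = 0 + j7.54 Ω
Step 3 — Series combination: Z_total = R + L = 150 + j7.54 Ω = 150.2∠2.9° Ω.

Z = 150 + j7.54 Ω = 150.2∠2.9° Ω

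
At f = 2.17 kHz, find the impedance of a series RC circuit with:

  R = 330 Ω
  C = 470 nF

Step 1 — Angular frequency: ω = 2π·f = 2π·2170 = 1.363e+04 rad/s.
Step 2 — Component impedances:
  R: Z = R = 330 Ω
  C: Z = 1/(jωC) = -j/(ω·C) = 0 - j156 Ω
Step 3 — Series combination: Z_total = R + C = 330 - j156 Ω = 365∠-25.3° Ω.

Z = 330 - j156 Ω = 365∠-25.3° Ω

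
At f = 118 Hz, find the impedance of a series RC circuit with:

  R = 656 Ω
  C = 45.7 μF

Step 1 — Angular frequency: ω = 2π·f = 2π·118 = 741.4 rad/s.
Step 2 — Component impedances:
  R: Z = R = 656 Ω
  C: Z = 1/(jωC) = -j/(ω·C) = 0 - j29.51 Ω
Step 3 — Series combination: Z_total = R + C = 656 - j29.51 Ω = 656.7∠-2.6° Ω.

Z = 656 - j29.51 Ω = 656.7∠-2.6° Ω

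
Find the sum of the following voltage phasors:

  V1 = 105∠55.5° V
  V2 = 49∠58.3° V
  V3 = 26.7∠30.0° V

Step 1 — Convert each phasor to rectangular form:
  V1 = 105·(cos(55.5°) + j·sin(55.5°)) = 59.47 + j86.53 V
  V2 = 49·(cos(58.3°) + j·sin(58.3°)) = 25.75 + j41.69 V
  V3 = 26.7·(cos(30.0°) + j·sin(30.0°)) = 23.12 + j13.35 V
Step 2 — Sum components: V_total = 108.3 + j141.6 V.
Step 3 — Convert to polar: |V_total| = 178.3 V, ∠V_total = 52.6°.

V_total = 178.3∠52.6° V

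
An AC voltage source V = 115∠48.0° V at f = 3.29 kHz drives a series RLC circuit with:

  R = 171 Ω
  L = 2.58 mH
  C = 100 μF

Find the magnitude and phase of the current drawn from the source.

Step 1 — Angular frequency: ω = 2π·f = 2π·3290 = 2.067e+04 rad/s.
Step 2 — Component impedances:
  R: Z = R = 171 Ω
  L: Z = jωL = j·2.067e+04·0.00258 = 0 + j53.33 Ω
  C: Z = 1/(jωC) = -j/(ω·C) = 0 - j0.4838 Ω
Step 3 — Series combination: Z_total = R + L + C = 171 + j52.85 Ω = 179∠17.2° Ω.
Step 4 — Source phasor: V = 115∠48.0° V = 76.95 + j85.46 V.
Step 5 — Ohm's law: I = V / Z_total = (76.95 + j85.46) / (171 + j52.85) = 0.5518 + j0.3292 A.
Step 6 — Convert to polar: |I| = 0.6425 A, ∠I = 30.8°.

I = 0.6425∠30.8° A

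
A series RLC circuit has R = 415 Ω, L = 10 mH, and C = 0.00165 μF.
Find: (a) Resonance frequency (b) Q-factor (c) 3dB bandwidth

Step 1 — Resonance condition Im(Z)=0 gives ω₀ = 1/√(LC).
Step 2 — ω₀ = 1/√(0.01·1.65e-09) = 2.462e+05 rad/s.
Step 3 — f₀ = ω₀/(2π) = 3.918e+04 Hz.
Step 4 — Series Q: Q = ω₀L/R = 2.462e+05·0.01/415 = 5.932.
Step 5 — 3dB bandwidth: Δω = ω₀/Q = 4.15e+04 rad/s; BW = Δω/(2π) = 6605 Hz.

(a) f₀ = 3.918e+04 Hz  (b) Q = 5.932  (c) BW = 6605 Hz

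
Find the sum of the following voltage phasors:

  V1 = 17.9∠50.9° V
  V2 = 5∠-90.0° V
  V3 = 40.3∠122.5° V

Step 1 — Convert each phasor to rectangular form:
  V1 = 17.9·(cos(50.9°) + j·sin(50.9°)) = 11.29 + j13.89 V
  V2 = 5·(cos(-90.0°) + j·sin(-90.0°)) = 0 - j5 V
  V3 = 40.3·(cos(122.5°) + j·sin(122.5°)) = -21.65 + j33.99 V
Step 2 — Sum components: V_total = -10.36 + j42.88 V.
Step 3 — Convert to polar: |V_total| = 44.11 V, ∠V_total = 103.6°.

V_total = 44.11∠103.6° V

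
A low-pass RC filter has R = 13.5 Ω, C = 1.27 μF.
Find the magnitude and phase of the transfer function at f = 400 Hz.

Step 1 — Angular frequency: ω = 2π·400 = 2513 rad/s.
Step 2 — Transfer function: H(jω) = 1/(1 + jωRC).
Step 3 — Denominator: 1 + jωRC = 1 + j·2513·13.5·1.27e-06 = 1 + j0.04309.
Step 4 — H = 0.9981 - j0.04301.
Step 5 — Magnitude: |H| = 0.9991 (-0.0 dB); phase: φ = -2.5°.

|H| = 0.9991 (-0.0 dB), φ = -2.5°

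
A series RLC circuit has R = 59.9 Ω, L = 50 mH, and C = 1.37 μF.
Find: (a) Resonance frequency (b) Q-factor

Step 1 — Resonance condition Im(Z)=0 gives ω₀ = 1/√(LC).
Step 2 — ω₀ = 1/√(0.05·1.37e-06) = 3821 rad/s.
Step 3 — f₀ = ω₀/(2π) = 608.1 Hz.
Step 4 — Series Q: Q = ω₀L/R = 3821·0.05/59.9 = 3.189.

(a) f₀ = 608.1 Hz  (b) Q = 3.189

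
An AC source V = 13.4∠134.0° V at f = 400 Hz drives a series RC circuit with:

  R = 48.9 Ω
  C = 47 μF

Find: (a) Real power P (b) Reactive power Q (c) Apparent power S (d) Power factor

Step 1 — Angular frequency: ω = 2π·f = 2π·400 = 2513 rad/s.
Step 2 — Component impedances:
  R: Z = R = 48.9 Ω
  C: Z = 1/(jωC) = -j/(ω·C) = 0 - j8.466 Ω
Step 3 — Series combination: Z_total = R + C = 48.9 - j8.466 Ω = 49.63∠-9.8° Ω.
Step 4 — Source phasor: V = 13.4∠134.0° V = -9.308 + j9.639 V.
Step 5 — Current: I = V / Z = -0.2179 + j0.1594 A = 0.27∠143.8° A.
Step 6 — Complex power: S = V·I* = 3.565 - j0.6172 VA.
Step 7 — Real power: P = Re(S) = 3.565 W.
Step 8 — Reactive power: Q = Im(S) = -0.6172 VAR.
Step 9 — Apparent power: |S| = 3.618 VA.
Step 10 — Power factor: PF = P/|S| = 0.9853 (leading).

(a) P = 3.565 W  (b) Q = -0.6172 VAR  (c) S = 3.618 VA  (d) PF = 0.9853 (leading)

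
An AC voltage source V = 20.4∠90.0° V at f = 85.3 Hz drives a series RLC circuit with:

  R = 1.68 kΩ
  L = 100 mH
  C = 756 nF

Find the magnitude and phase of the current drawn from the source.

Step 1 — Angular frequency: ω = 2π·f = 2π·85.3 = 536 rad/s.
Step 2 — Component impedances:
  R: Z = R = 1680 Ω
  L: Z = jωL = j·536·0.1 = 0 + j53.6 Ω
  C: Z = 1/(jωC) = -j/(ω·C) = 0 - j2468 Ω
Step 3 — Series combination: Z_total = R + L + C = 1680 - j2414 Ω = 2941∠-55.2° Ω.
Step 4 — Source phasor: V = 20.4∠90.0° V = 0 + j20.4 V.
Step 5 — Ohm's law: I = V / Z_total = (0 + j20.4) / (1680 - j2414) = -0.005693 + j0.003961 A.
Step 6 — Convert to polar: |I| = 0.006935 A, ∠I = 145.2°.

I = 0.006935∠145.2° A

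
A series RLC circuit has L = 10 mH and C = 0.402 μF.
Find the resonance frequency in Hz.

Step 1 — Resonance condition Im(Z)=0 gives ω₀ = 1/√(LC).
Step 2 — ω₀ = 1/√(0.01·4.02e-07) = 1.577e+04 rad/s.
Step 3 — f₀ = ω₀/(2π) = 2510 Hz.

f₀ = 2510 Hz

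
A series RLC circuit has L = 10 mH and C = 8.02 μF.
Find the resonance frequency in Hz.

Step 1 — Resonance condition Im(Z)=0 gives ω₀ = 1/√(LC).
Step 2 — ω₀ = 1/√(0.01·8.02e-06) = 3531 rad/s.
Step 3 — f₀ = ω₀/(2π) = 562 Hz.

f₀ = 562 Hz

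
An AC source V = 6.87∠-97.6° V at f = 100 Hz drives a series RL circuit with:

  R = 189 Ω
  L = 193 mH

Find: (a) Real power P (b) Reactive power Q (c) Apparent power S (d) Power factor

Step 1 — Angular frequency: ω = 2π·f = 2π·100 = 628.3 rad/s.
Step 2 — Component impedances:
  R: Z = R = 189 Ω
  L: Z = jωL = j·628.3·0.193 = 0 + j121.3 Ω
Step 3 — Series combination: Z_total = R + L = 189 + j121.3 Ω = 224.6∠32.7° Ω.
Step 4 — Source phasor: V = 6.87∠-97.6° V = -0.9086 - j6.81 V.
Step 5 — Current: I = V / Z = -0.01978 - j0.02334 A = 0.03059∠-130.3° A.
Step 6 — Complex power: S = V·I* = 0.1769 + j0.1135 VA.
Step 7 — Real power: P = Re(S) = 0.1769 W.
Step 8 — Reactive power: Q = Im(S) = 0.1135 VAR.
Step 9 — Apparent power: |S| = 0.2102 VA.
Step 10 — Power factor: PF = P/|S| = 0.8417 (lagging).

(a) P = 0.1769 W  (b) Q = 0.1135 VAR  (c) S = 0.2102 VA  (d) PF = 0.8417 (lagging)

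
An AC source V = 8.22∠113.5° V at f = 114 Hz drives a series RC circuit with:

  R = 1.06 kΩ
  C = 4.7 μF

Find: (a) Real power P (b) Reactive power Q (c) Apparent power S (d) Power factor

Step 1 — Angular frequency: ω = 2π·f = 2π·114 = 716.3 rad/s.
Step 2 — Component impedances:
  R: Z = R = 1060 Ω
  C: Z = 1/(jωC) = -j/(ω·C) = 0 - j297 Ω
Step 3 — Series combination: Z_total = R + C = 1060 - j297 Ω = 1101∠-15.7° Ω.
Step 4 — Source phasor: V = 8.22∠113.5° V = -3.278 + j7.538 V.
Step 5 — Current: I = V / Z = -0.004715 + j0.00579 A = 0.007467∠129.2° A.
Step 6 — Complex power: S = V·I* = 0.0591 - j0.01656 VA.
Step 7 — Real power: P = Re(S) = 0.0591 W.
Step 8 — Reactive power: Q = Im(S) = -0.01656 VAR.
Step 9 — Apparent power: |S| = 0.06138 VA.
Step 10 — Power factor: PF = P/|S| = 0.9629 (leading).

(a) P = 0.0591 W  (b) Q = -0.01656 VAR  (c) S = 0.06138 VA  (d) PF = 0.9629 (leading)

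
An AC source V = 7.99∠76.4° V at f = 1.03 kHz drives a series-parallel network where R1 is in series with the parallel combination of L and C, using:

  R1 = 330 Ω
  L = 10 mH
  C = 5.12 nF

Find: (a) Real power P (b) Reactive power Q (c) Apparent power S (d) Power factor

Step 1 — Angular frequency: ω = 2π·f = 2π·1030 = 6472 rad/s.
Step 2 — Component impedances:
  R1: Z = R = 330 Ω
  L: Z = jωL = j·6472·0.01 = 0 + j64.72 Ω
  C: Z = 1/(jωC) = -j/(ω·C) = 0 - j3.018e+04 Ω
Step 3 — Parallel branch: L || C = 1/(1/L + 1/C) = 0 + j64.86 Ω.
Step 4 — Series with R1: Z_total = R1 + (L || C) = 330 + j64.86 Ω = 336.3∠11.1° Ω.
Step 5 — Source phasor: V = 7.99∠76.4° V = 1.879 + j7.766 V.
Step 6 — Current: I = V / Z = 0.009935 + j0.02158 A = 0.02376∠65.3° A.
Step 7 — Complex power: S = V·I* = 0.1863 + j0.03661 VA.
Step 8 — Real power: P = Re(S) = 0.1863 W.
Step 9 — Reactive power: Q = Im(S) = 0.03661 VAR.
Step 10 — Apparent power: |S| = 0.1898 VA.
Step 11 — Power factor: PF = P/|S| = 0.9812 (lagging).

(a) P = 0.1863 W  (b) Q = 0.03661 VAR  (c) S = 0.1898 VA  (d) PF = 0.9812 (lagging)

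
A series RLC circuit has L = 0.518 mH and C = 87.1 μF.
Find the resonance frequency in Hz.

Step 1 — Resonance condition Im(Z)=0 gives ω₀ = 1/√(LC).
Step 2 — ω₀ = 1/√(0.000518·8.71e-05) = 4708 rad/s.
Step 3 — f₀ = ω₀/(2π) = 749.3 Hz.

f₀ = 749.3 Hz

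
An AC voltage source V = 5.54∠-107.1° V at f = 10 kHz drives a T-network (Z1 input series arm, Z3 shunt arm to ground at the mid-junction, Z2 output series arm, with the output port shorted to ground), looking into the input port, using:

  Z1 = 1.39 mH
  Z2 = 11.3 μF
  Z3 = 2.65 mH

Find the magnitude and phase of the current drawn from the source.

Step 1 — Angular frequency: ω = 2π·f = 2π·1e+04 = 6.283e+04 rad/s.
Step 2 — Component impedances:
  Z1: Z = jωL = j·6.283e+04·0.00139 = 0 + j87.34 Ω
  Z2: Z = 1/(jωC) = -j/(ω·C) = 0 - j1.408 Ω
  Z3: Z = jωL = j·6.283e+04·0.00265 = 0 + j166.5 Ω
Step 3 — With the output port shorted to ground, the output series arm Z2 runs from the junction to ground; the shunt arm Z3 also runs from the junction to ground. They appear in parallel: Z3 || Z2 = 0 - j1.42 Ω.
Step 4 — Series with input arm Z1: Z_in = Z1 + (Z3 || Z2) = 0 + j85.92 Ω = 85.92∠90.0° Ω.
Step 5 — Source phasor: V = 5.54∠-107.1° V = -1.629 - j5.295 V.
Step 6 — Ohm's law: I = V / Z_total = (-1.629 - j5.295) / (0 + j85.92) = -0.06163 + j0.01896 A.
Step 7 — Convert to polar: |I| = 0.06448 A, ∠I = 162.9°.

I = 0.06448∠162.9° A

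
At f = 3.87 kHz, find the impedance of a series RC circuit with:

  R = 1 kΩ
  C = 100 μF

Step 1 — Angular frequency: ω = 2π·f = 2π·3870 = 2.432e+04 rad/s.
Step 2 — Component impedances:
  R: Z = R = 1000 Ω
  C: Z = 1/(jωC) = -j/(ω·C) = 0 - j0.4113 Ω
Step 3 — Series combination: Z_total = R + C = 1000 - j0.4113 Ω = 1000∠-0.0° Ω.

Z = 1000 - j0.4113 Ω = 1000∠-0.0° Ω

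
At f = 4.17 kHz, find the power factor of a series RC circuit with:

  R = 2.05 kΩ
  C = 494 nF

Step 1 — Angular frequency: ω = 2π·f = 2π·4170 = 2.62e+04 rad/s.
Step 2 — Component impedances:
  R: Z = R = 2050 Ω
  C: Z = 1/(jωC) = -j/(ω·C) = 0 - j77.26 Ω
Step 3 — Series combination: Z_total = R + C = 2050 - j77.26 Ω = 2051∠-2.2° Ω.
Step 4 — Power factor: PF = cos(φ) = Re(Z)/|Z| = 2050/2051.5 = 0.9993.
Step 5 — Type: Im(Z) = -77.26 ⇒ leading (phase φ = -2.2°).

PF = 0.9993 (leading, φ = -2.2°)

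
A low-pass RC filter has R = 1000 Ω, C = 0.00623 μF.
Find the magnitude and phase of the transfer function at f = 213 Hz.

Step 1 — Angular frequency: ω = 2π·213 = 1338 rad/s.
Step 2 — Transfer function: H(jω) = 1/(1 + jωRC).
Step 3 — Denominator: 1 + jωRC = 1 + j·1338·1000·6.23e-09 = 1 + j0.008338.
Step 4 — H = 0.9999 - j0.008337.
Step 5 — Magnitude: |H| = 1 (-0.0 dB); phase: φ = -0.5°.

|H| = 1 (-0.0 dB), φ = -0.5°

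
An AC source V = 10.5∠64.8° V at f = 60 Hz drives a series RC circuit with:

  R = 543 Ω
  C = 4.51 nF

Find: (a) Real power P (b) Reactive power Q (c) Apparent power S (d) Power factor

Step 1 — Angular frequency: ω = 2π·f = 2π·60 = 377 rad/s.
Step 2 — Component impedances:
  R: Z = R = 543 Ω
  C: Z = 1/(jωC) = -j/(ω·C) = 0 - j5.882e+05 Ω
Step 3 — Series combination: Z_total = R + C = 543 - j5.882e+05 Ω = 5.882e+05∠-89.9° Ω.
Step 4 — Source phasor: V = 10.5∠64.8° V = 4.471 + j9.501 V.
Step 5 — Current: I = V / Z = -1.615e-05 + j7.616e-06 A = 1.785e-05∠154.7° A.
Step 6 — Complex power: S = V·I* = 1.731e-07 - j0.0001875 VA.
Step 7 — Real power: P = Re(S) = 1.731e-07 W.
Step 8 — Reactive power: Q = Im(S) = -0.0001875 VAR.
Step 9 — Apparent power: |S| = 0.0001875 VA.
Step 10 — Power factor: PF = P/|S| = 0.0009232 (leading).

(a) P = 1.731e-07 W  (b) Q = -0.0001875 VAR  (c) S = 0.0001875 VA  (d) PF = 0.0009232 (leading)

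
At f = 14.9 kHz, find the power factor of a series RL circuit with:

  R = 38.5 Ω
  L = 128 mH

Step 1 — Angular frequency: ω = 2π·f = 2π·1.49e+04 = 9.362e+04 rad/s.
Step 2 — Component impedances:
  R: Z = R = 38.5 Ω
  L: Z = jωL = j·9.362e+04·0.128 = 0 + j1.198e+04 Ω
Step 3 — Series combination: Z_total = R + L = 38.5 + j1.198e+04 Ω = 1.198e+04∠89.8° Ω.
Step 4 — Power factor: PF = cos(φ) = Re(Z)/|Z| = 38.5/11983 = 0.003213.
Step 5 — Type: Im(Z) = 1.198e+04 ⇒ lagging (phase φ = 89.8°).

PF = 0.003213 (lagging, φ = 89.8°)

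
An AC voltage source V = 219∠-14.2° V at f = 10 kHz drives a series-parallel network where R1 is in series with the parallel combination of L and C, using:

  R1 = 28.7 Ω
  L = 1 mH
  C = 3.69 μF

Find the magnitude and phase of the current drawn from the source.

Step 1 — Angular frequency: ω = 2π·f = 2π·1e+04 = 6.283e+04 rad/s.
Step 2 — Component impedances:
  R1: Z = R = 28.7 Ω
  L: Z = jωL = j·6.283e+04·0.001 = 0 + j62.83 Ω
  C: Z = 1/(jωC) = -j/(ω·C) = 0 - j4.313 Ω
Step 3 — Parallel branch: L || C = 1/(1/L + 1/C) = 0 - j4.631 Ω.
Step 4 — Series with R1: Z_total = R1 + (L || C) = 28.7 - j4.631 Ω = 29.07∠-9.2° Ω.
Step 5 — Source phasor: V = 219∠-14.2° V = 212.3 - j53.72 V.
Step 6 — Ohm's law: I = V / Z_total = (212.3 - j53.72) / (28.7 - j4.631) = 7.504 - j0.661 A.
Step 7 — Convert to polar: |I| = 7.533 A, ∠I = -5.0°.

I = 7.533∠-5.0° A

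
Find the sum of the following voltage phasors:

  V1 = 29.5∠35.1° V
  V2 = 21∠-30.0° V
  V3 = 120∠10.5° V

Step 1 — Convert each phasor to rectangular form:
  V1 = 29.5·(cos(35.1°) + j·sin(35.1°)) = 24.14 + j16.96 V
  V2 = 21·(cos(-30.0°) + j·sin(-30.0°)) = 18.19 - j10.5 V
  V3 = 120·(cos(10.5°) + j·sin(10.5°)) = 118 + j21.87 V
Step 2 — Sum components: V_total = 160.3 + j28.33 V.
Step 3 — Convert to polar: |V_total| = 162.8 V, ∠V_total = 10.0°.

V_total = 162.8∠10.0° V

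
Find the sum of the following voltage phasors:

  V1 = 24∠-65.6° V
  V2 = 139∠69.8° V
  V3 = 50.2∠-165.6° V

Step 1 — Convert each phasor to rectangular form:
  V1 = 24·(cos(-65.6°) + j·sin(-65.6°)) = 9.915 - j21.86 V
  V2 = 139·(cos(69.8°) + j·sin(69.8°)) = 48 + j130.5 V
  V3 = 50.2·(cos(-165.6°) + j·sin(-165.6°)) = -48.62 - j12.48 V
Step 2 — Sum components: V_total = 9.288 + j96.11 V.
Step 3 — Convert to polar: |V_total| = 96.56 V, ∠V_total = 84.5°.

V_total = 96.56∠84.5° V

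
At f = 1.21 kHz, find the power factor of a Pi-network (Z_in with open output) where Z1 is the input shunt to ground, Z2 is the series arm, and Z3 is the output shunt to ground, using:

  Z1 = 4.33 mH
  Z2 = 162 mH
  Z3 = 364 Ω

Step 1 — Angular frequency: ω = 2π·f = 2π·1210 = 7603 rad/s.
Step 2 — Component impedances:
  Z1: Z = jωL = j·7603·0.00433 = 0 + j32.92 Ω
  Z2: Z = jωL = j·7603·0.162 = 0 + j1232 Ω
  Z3: Z = R = 364 Ω
Step 3 — With open output, the series arm Z2 and the output shunt Z3 appear in series to ground: Z2 + Z3 = 364 + j1232 Ω.
Step 4 — Parallel with input shunt Z1: Z_in = Z1 || (Z2 + Z3) = 0.2278 + j32.13 Ω = 32.13∠89.6° Ω.
Step 5 — Power factor: PF = cos(φ) = Re(Z)/|Z| = 0.2278/32.13 = 0.00709.
Step 6 — Type: Im(Z) = 32.13 ⇒ lagging (phase φ = 89.6°).

PF = 0.00709 (lagging, φ = 89.6°)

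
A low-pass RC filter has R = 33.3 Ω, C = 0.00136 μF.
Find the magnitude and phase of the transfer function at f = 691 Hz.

Step 1 — Angular frequency: ω = 2π·691 = 4342 rad/s.
Step 2 — Transfer function: H(jω) = 1/(1 + jωRC).
Step 3 — Denominator: 1 + jωRC = 1 + j·4342·33.3·1.36e-09 = 1 + j0.0001966.
Step 4 — H = 1 - j0.0001966.
Step 5 — Magnitude: |H| = 1 (-0.0 dB); phase: φ = -0.0°.

|H| = 1 (-0.0 dB), φ = -0.0°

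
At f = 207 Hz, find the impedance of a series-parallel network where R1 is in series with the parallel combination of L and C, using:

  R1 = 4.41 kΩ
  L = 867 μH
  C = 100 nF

Step 1 — Angular frequency: ω = 2π·f = 2π·207 = 1301 rad/s.
Step 2 — Component impedances:
  R1: Z = R = 4410 Ω
  L: Z = jωL = j·1301·0.000867 = 0 + j1.128 Ω
  C: Z = 1/(jωC) = -j/(ω·C) = 0 - j7689 Ω
Step 3 — Parallel branch: L || C = 1/(1/L + 1/C) = 0 + j1.128 Ω.
Step 4 — Series with R1: Z_total = R1 + (L || C) = 4410 + j1.128 Ω = 4410∠0.0° Ω.

Z = 4410 + j1.128 Ω = 4410∠0.0° Ω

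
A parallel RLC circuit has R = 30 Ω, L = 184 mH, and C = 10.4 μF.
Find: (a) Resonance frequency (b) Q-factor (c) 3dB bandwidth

Step 1 — Resonance: ω₀ = 1/√(LC) = 1/√(0.184·1.04e-05) = 722.9 rad/s.
Step 2 — f₀ = ω₀/(2π) = 115.1 Hz.
Step 3 — Parallel Q: Q = R/(ω₀L) = 30/(722.9·0.184) = 0.2255.
Step 4 — Bandwidth: Δω = ω₀/Q = 3205 rad/s; BW = Δω/(2π) = 510.1 Hz.

(a) f₀ = 115.1 Hz  (b) Q = 0.2255  (c) BW = 510.1 Hz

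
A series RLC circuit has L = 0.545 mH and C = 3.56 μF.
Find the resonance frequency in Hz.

Step 1 — Resonance condition Im(Z)=0 gives ω₀ = 1/√(LC).
Step 2 — ω₀ = 1/√(0.000545·3.56e-06) = 2.27e+04 rad/s.
Step 3 — f₀ = ω₀/(2π) = 3613 Hz.

f₀ = 3613 Hz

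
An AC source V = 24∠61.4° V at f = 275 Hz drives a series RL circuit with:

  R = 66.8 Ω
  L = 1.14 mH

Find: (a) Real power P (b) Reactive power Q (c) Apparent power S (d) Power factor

Step 1 — Angular frequency: ω = 2π·f = 2π·275 = 1728 rad/s.
Step 2 — Component impedances:
  R: Z = R = 66.8 Ω
  L: Z = jωL = j·1728·0.00114 = 0 + j1.97 Ω
Step 3 — Series combination: Z_total = R + L = 66.8 + j1.97 Ω = 66.83∠1.7° Ω.
Step 4 — Source phasor: V = 24∠61.4° V = 11.49 + j21.07 V.
Step 5 — Current: I = V / Z = 0.1811 + j0.3101 A = 0.3591∠59.7° A.
Step 6 — Complex power: S = V·I* = 8.615 + j0.254 VA.
Step 7 — Real power: P = Re(S) = 8.615 W.
Step 8 — Reactive power: Q = Im(S) = 0.254 VAR.
Step 9 — Apparent power: |S| = 8.619 VA.
Step 10 — Power factor: PF = P/|S| = 0.9996 (lagging).

(a) P = 8.615 W  (b) Q = 0.254 VAR  (c) S = 8.619 VA  (d) PF = 0.9996 (lagging)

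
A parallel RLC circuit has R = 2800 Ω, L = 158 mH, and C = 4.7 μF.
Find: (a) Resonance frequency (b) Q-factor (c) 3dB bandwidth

Step 1 — Resonance: ω₀ = 1/√(LC) = 1/√(0.158·4.7e-06) = 1160 rad/s.
Step 2 — f₀ = ω₀/(2π) = 184.7 Hz.
Step 3 — Parallel Q: Q = R/(ω₀L) = 2800/(1160·0.158) = 15.27.
Step 4 — Bandwidth: Δω = ω₀/Q = 75.99 rad/s; BW = Δω/(2π) = 12.09 Hz.

(a) f₀ = 184.7 Hz  (b) Q = 15.27  (c) BW = 12.09 Hz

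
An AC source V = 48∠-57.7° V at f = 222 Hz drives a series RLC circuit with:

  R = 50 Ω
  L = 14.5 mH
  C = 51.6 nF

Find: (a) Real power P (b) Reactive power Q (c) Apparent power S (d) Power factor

Step 1 — Angular frequency: ω = 2π·f = 2π·222 = 1395 rad/s.
Step 2 — Component impedances:
  R: Z = R = 50 Ω
  L: Z = jωL = j·1395·0.0145 = 0 + j20.23 Ω
  C: Z = 1/(jωC) = -j/(ω·C) = 0 - j1.389e+04 Ω
Step 3 — Series combination: Z_total = R + L + C = 50 - j1.387e+04 Ω = 1.387e+04∠-89.8° Ω.
Step 4 — Source phasor: V = 48∠-57.7° V = 25.65 - j40.57 V.
Step 5 — Current: I = V / Z = 0.002931 + j0.001838 A = 0.00346∠32.1° A.
Step 6 — Complex power: S = V·I* = 0.0005985 - j0.1661 VA.
Step 7 — Real power: P = Re(S) = 0.0005985 W.
Step 8 — Reactive power: Q = Im(S) = -0.1661 VAR.
Step 9 — Apparent power: |S| = 0.1661 VA.
Step 10 — Power factor: PF = P/|S| = 0.003604 (leading).

(a) P = 0.0005985 W  (b) Q = -0.1661 VAR  (c) S = 0.1661 VA  (d) PF = 0.003604 (leading)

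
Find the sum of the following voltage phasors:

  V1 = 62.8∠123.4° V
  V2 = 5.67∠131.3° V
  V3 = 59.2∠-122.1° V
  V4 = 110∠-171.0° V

Step 1 — Convert each phasor to rectangular form:
  V1 = 62.8·(cos(123.4°) + j·sin(123.4°)) = -34.57 + j52.43 V
  V2 = 5.67·(cos(131.3°) + j·sin(131.3°)) = -3.742 + j4.26 V
  V3 = 59.2·(cos(-122.1°) + j·sin(-122.1°)) = -31.46 - j50.15 V
  V4 = 110·(cos(-171.0°) + j·sin(-171.0°)) = -108.6 - j17.21 V
Step 2 — Sum components: V_total = -178.4 - j10.67 V.
Step 3 — Convert to polar: |V_total| = 178.7 V, ∠V_total = -176.6°.

V_total = 178.7∠-176.6° V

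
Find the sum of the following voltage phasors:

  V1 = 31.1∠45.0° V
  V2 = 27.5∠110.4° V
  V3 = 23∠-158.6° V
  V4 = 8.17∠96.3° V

Step 1 — Convert each phasor to rectangular form:
  V1 = 31.1·(cos(45.0°) + j·sin(45.0°)) = 21.99 + j21.99 V
  V2 = 27.5·(cos(110.4°) + j·sin(110.4°)) = -9.586 + j25.78 V
  V3 = 23·(cos(-158.6°) + j·sin(-158.6°)) = -21.41 - j8.392 V
  V4 = 8.17·(cos(96.3°) + j·sin(96.3°)) = -0.8965 + j8.121 V
Step 2 — Sum components: V_total = -9.906 + j47.49 V.
Step 3 — Convert to polar: |V_total| = 48.52 V, ∠V_total = 101.8°.

V_total = 48.52∠101.8° V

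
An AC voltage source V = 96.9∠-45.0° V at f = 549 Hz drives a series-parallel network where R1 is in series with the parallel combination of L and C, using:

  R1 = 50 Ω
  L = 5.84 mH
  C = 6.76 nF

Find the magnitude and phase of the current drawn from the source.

Step 1 — Angular frequency: ω = 2π·f = 2π·549 = 3449 rad/s.
Step 2 — Component impedances:
  R1: Z = R = 50 Ω
  L: Z = jωL = j·3449·0.00584 = 0 + j20.14 Ω
  C: Z = 1/(jωC) = -j/(ω·C) = 0 - j4.288e+04 Ω
Step 3 — Parallel branch: L || C = 1/(1/L + 1/C) = 0 + j20.15 Ω.
Step 4 — Series with R1: Z_total = R1 + (L || C) = 50 + j20.15 Ω = 53.91∠22.0° Ω.
Step 5 — Source phasor: V = 96.9∠-45.0° V = 68.52 - j68.52 V.
Step 6 — Ohm's law: I = V / Z_total = (68.52 - j68.52) / (50 + j20.15) = 0.7037 - j1.654 A.
Step 7 — Convert to polar: |I| = 1.797 A, ∠I = -67.0°.

I = 1.797∠-67.0° A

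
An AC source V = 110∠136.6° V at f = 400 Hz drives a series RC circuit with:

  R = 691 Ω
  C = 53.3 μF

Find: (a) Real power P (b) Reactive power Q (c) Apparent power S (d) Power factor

Step 1 — Angular frequency: ω = 2π·f = 2π·400 = 2513 rad/s.
Step 2 — Component impedances:
  R: Z = R = 691 Ω
  C: Z = 1/(jωC) = -j/(ω·C) = 0 - j7.465 Ω
Step 3 — Series combination: Z_total = R + C = 691 - j7.465 Ω = 691∠-0.6° Ω.
Step 4 — Source phasor: V = 110∠136.6° V = -79.92 + j75.58 V.
Step 5 — Current: I = V / Z = -0.1168 + j0.1081 A = 0.1592∠137.2° A.
Step 6 — Complex power: S = V·I* = 17.51 - j0.1892 VA.
Step 7 — Real power: P = Re(S) = 17.51 W.
Step 8 — Reactive power: Q = Im(S) = -0.1892 VAR.
Step 9 — Apparent power: |S| = 17.51 VA.
Step 10 — Power factor: PF = P/|S| = 0.9999 (leading).

(a) P = 17.51 W  (b) Q = -0.1892 VAR  (c) S = 17.51 VA  (d) PF = 0.9999 (leading)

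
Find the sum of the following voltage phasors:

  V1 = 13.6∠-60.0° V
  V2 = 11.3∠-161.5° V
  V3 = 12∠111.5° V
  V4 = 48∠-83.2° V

Step 1 — Convert each phasor to rectangular form:
  V1 = 13.6·(cos(-60.0°) + j·sin(-60.0°)) = 6.8 - j11.78 V
  V2 = 11.3·(cos(-161.5°) + j·sin(-161.5°)) = -10.72 - j3.586 V
  V3 = 12·(cos(111.5°) + j·sin(111.5°)) = -4.398 + j11.17 V
  V4 = 48·(cos(-83.2°) + j·sin(-83.2°)) = 5.683 - j47.66 V
Step 2 — Sum components: V_total = -2.631 - j51.86 V.
Step 3 — Convert to polar: |V_total| = 51.93 V, ∠V_total = -92.9°.

V_total = 51.93∠-92.9° V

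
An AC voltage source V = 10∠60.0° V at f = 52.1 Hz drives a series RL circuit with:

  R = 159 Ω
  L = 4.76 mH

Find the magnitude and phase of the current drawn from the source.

Step 1 — Angular frequency: ω = 2π·f = 2π·52.1 = 327.4 rad/s.
Step 2 — Component impedances:
  R: Z = R = 159 Ω
  L: Z = jωL = j·327.4·0.00476 = 0 + j1.558 Ω
Step 3 — Series combination: Z_total = R + L = 159 + j1.558 Ω = 159∠0.6° Ω.
Step 4 — Source phasor: V = 10∠60.0° V = 5 + j8.66 V.
Step 5 — Ohm's law: I = V / Z_total = (5 + j8.66) / (159 + j1.558) = 0.03198 + j0.05415 A.
Step 6 — Convert to polar: |I| = 0.06289 A, ∠I = 59.4°.

I = 0.06289∠59.4° A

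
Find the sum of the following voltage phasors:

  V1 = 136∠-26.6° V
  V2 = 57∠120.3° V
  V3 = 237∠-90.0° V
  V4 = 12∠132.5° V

Step 1 — Convert each phasor to rectangular form:
  V1 = 136·(cos(-26.6°) + j·sin(-26.6°)) = 121.6 - j60.9 V
  V2 = 57·(cos(120.3°) + j·sin(120.3°)) = -28.76 + j49.21 V
  V3 = 237·(cos(-90.0°) + j·sin(-90.0°)) = 0 - j237 V
  V4 = 12·(cos(132.5°) + j·sin(132.5°)) = -8.107 + j8.847 V
Step 2 — Sum components: V_total = 84.74 - j239.8 V.
Step 3 — Convert to polar: |V_total| = 254.4 V, ∠V_total = -70.5°.

V_total = 254.4∠-70.5° V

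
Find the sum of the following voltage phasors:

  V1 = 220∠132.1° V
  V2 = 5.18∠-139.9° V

Step 1 — Convert each phasor to rectangular form:
  V1 = 220·(cos(132.1°) + j·sin(132.1°)) = -147.5 + j163.2 V
  V2 = 5.18·(cos(-139.9°) + j·sin(-139.9°)) = -3.962 - j3.337 V
Step 2 — Sum components: V_total = -151.5 + j159.9 V.
Step 3 — Convert to polar: |V_total| = 220.2 V, ∠V_total = 133.4°.

V_total = 220.2∠133.4° V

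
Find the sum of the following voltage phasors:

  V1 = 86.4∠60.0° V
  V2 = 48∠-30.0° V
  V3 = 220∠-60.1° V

Step 1 — Convert each phasor to rectangular form:
  V1 = 86.4·(cos(60.0°) + j·sin(60.0°)) = 43.2 + j74.82 V
  V2 = 48·(cos(-30.0°) + j·sin(-30.0°)) = 41.57 - j24 V
  V3 = 220·(cos(-60.1°) + j·sin(-60.1°)) = 109.7 - j190.7 V
Step 2 — Sum components: V_total = 194.4 - j139.9 V.
Step 3 — Convert to polar: |V_total| = 239.5 V, ∠V_total = -35.7°.

V_total = 239.5∠-35.7° V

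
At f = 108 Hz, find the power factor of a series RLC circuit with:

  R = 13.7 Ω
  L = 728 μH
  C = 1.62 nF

Step 1 — Angular frequency: ω = 2π·f = 2π·108 = 678.6 rad/s.
Step 2 — Component impedances:
  R: Z = R = 13.7 Ω
  L: Z = jωL = j·678.6·0.000728 = 0 + j0.494 Ω
  C: Z = 1/(jωC) = -j/(ω·C) = 0 - j9.097e+05 Ω
Step 3 — Series combination: Z_total = R + L + C = 13.7 - j9.097e+05 Ω = 9.097e+05∠-90.0° Ω.
Step 4 — Power factor: PF = cos(φ) = Re(Z)/|Z| = 13.7/9.097e+05 = 1.506e-05.
Step 5 — Type: Im(Z) = -9.097e+05 ⇒ leading (phase φ = -90.0°).

PF = 1.506e-05 (leading, φ = -90.0°)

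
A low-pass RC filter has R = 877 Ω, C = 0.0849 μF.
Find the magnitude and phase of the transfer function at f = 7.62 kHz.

Step 1 — Angular frequency: ω = 2π·7620 = 4.788e+04 rad/s.
Step 2 — Transfer function: H(jω) = 1/(1 + jωRC).
Step 3 — Denominator: 1 + jωRC = 1 + j·4.788e+04·877·8.49e-08 = 1 + j3.565.
Step 4 — H = 0.07295 - j0.2601.
Step 5 — Magnitude: |H| = 0.2701 (-11.4 dB); phase: φ = -74.3°.

|H| = 0.2701 (-11.4 dB), φ = -74.3°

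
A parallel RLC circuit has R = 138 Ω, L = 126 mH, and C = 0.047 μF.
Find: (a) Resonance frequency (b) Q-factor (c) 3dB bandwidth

Step 1 — Resonance: ω₀ = 1/√(LC) = 1/√(0.126·4.7e-08) = 1.299e+04 rad/s.
Step 2 — f₀ = ω₀/(2π) = 2068 Hz.
Step 3 — Parallel Q: Q = R/(ω₀L) = 138/(1.299e+04·0.126) = 0.08428.
Step 4 — Bandwidth: Δω = ω₀/Q = 1.542e+05 rad/s; BW = Δω/(2π) = 2.454e+04 Hz.

(a) f₀ = 2068 Hz  (b) Q = 0.08428  (c) BW = 2.454e+04 Hz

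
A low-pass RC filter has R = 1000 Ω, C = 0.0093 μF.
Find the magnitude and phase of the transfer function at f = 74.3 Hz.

Step 1 — Angular frequency: ω = 2π·74.3 = 466.8 rad/s.
Step 2 — Transfer function: H(jω) = 1/(1 + jωRC).
Step 3 — Denominator: 1 + jωRC = 1 + j·466.8·1000·9.3e-09 = 1 + j0.004342.
Step 4 — H = 1 - j0.004342.
Step 5 — Magnitude: |H| = 1 (-0.0 dB); phase: φ = -0.2°.

|H| = 1 (-0.0 dB), φ = -0.2°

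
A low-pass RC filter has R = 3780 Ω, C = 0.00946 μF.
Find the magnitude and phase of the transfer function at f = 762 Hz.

Step 1 — Angular frequency: ω = 2π·762 = 4788 rad/s.
Step 2 — Transfer function: H(jω) = 1/(1 + jωRC).
Step 3 — Denominator: 1 + jωRC = 1 + j·4788·3780·9.46e-09 = 1 + j0.1712.
Step 4 — H = 0.9715 - j0.1663.
Step 5 — Magnitude: |H| = 0.9857 (-0.1 dB); phase: φ = -9.7°.

|H| = 0.9857 (-0.1 dB), φ = -9.7°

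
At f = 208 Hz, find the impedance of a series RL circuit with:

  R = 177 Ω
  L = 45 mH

Step 1 — Angular frequency: ω = 2π·f = 2π·208 = 1307 rad/s.
Step 2 — Component impedances:
  R: Z = R = 177 Ω
  L: Z = jωL = j·1307·0.045 = 0 + j58.81 Ω
Step 3 — Series combination: Z_total = R + L = 177 + j58.81 Ω = 186.5∠18.4° Ω.

Z = 177 + j58.81 Ω = 186.5∠18.4° Ω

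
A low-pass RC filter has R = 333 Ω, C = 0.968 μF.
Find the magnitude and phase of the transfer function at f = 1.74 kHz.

Step 1 — Angular frequency: ω = 2π·1740 = 1.093e+04 rad/s.
Step 2 — Transfer function: H(jω) = 1/(1 + jωRC).
Step 3 — Denominator: 1 + jωRC = 1 + j·1.093e+04·333·9.68e-07 = 1 + j3.524.
Step 4 — H = 0.07452 - j0.2626.
Step 5 — Magnitude: |H| = 0.273 (-11.3 dB); phase: φ = -74.2°.

|H| = 0.273 (-11.3 dB), φ = -74.2°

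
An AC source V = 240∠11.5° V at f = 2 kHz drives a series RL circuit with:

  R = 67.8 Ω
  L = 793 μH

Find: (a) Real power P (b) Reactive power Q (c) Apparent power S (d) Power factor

Step 1 — Angular frequency: ω = 2π·f = 2π·2000 = 1.257e+04 rad/s.
Step 2 — Component impedances:
  R: Z = R = 67.8 Ω
  L: Z = jωL = j·1.257e+04·0.000793 = 0 + j9.965 Ω
Step 3 — Series combination: Z_total = R + L = 67.8 + j9.965 Ω = 68.53∠8.4° Ω.
Step 4 — Source phasor: V = 240∠11.5° V = 235.2 + j47.85 V.
Step 5 — Current: I = V / Z = 3.497 + j0.1918 A = 3.502∠3.1° A.
Step 6 — Complex power: S = V·I* = 831.6 + j122.2 VA.
Step 7 — Real power: P = Re(S) = 831.6 W.
Step 8 — Reactive power: Q = Im(S) = 122.2 VAR.
Step 9 — Apparent power: |S| = 840.5 VA.
Step 10 — Power factor: PF = P/|S| = 0.9894 (lagging).

(a) P = 831.6 W  (b) Q = 122.2 VAR  (c) S = 840.5 VA  (d) PF = 0.9894 (lagging)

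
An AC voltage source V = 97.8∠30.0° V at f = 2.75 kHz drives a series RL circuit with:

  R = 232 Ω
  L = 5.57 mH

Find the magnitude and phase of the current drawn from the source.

Step 1 — Angular frequency: ω = 2π·f = 2π·2750 = 1.728e+04 rad/s.
Step 2 — Component impedances:
  R: Z = R = 232 Ω
  L: Z = jωL = j·1.728e+04·0.00557 = 0 + j96.24 Ω
Step 3 — Series combination: Z_total = R + L = 232 + j96.24 Ω = 251.2∠22.5° Ω.
Step 4 — Source phasor: V = 97.8∠30.0° V = 84.7 + j48.9 V.
Step 5 — Ohm's law: I = V / Z_total = (84.7 + j48.9) / (232 + j96.24) = 0.3861 + j0.05062 A.
Step 6 — Convert to polar: |I| = 0.3894 A, ∠I = 7.5°.

I = 0.3894∠7.5° A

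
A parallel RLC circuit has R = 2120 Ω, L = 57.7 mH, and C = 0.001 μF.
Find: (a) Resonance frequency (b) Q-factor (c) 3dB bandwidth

Step 1 — Resonance: ω₀ = 1/√(LC) = 1/√(0.0577·1e-09) = 1.316e+05 rad/s.
Step 2 — f₀ = ω₀/(2π) = 2.095e+04 Hz.
Step 3 — Parallel Q: Q = R/(ω₀L) = 2120/(1.316e+05·0.0577) = 0.2791.
Step 4 — Bandwidth: Δω = ω₀/Q = 4.717e+05 rad/s; BW = Δω/(2π) = 7.507e+04 Hz.

(a) f₀ = 2.095e+04 Hz  (b) Q = 0.2791  (c) BW = 7.507e+04 Hz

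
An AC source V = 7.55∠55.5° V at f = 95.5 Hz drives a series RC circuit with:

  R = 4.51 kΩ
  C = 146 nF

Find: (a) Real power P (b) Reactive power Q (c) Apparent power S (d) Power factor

Step 1 — Angular frequency: ω = 2π·f = 2π·95.5 = 600 rad/s.
Step 2 — Component impedances:
  R: Z = R = 4510 Ω
  C: Z = 1/(jωC) = -j/(ω·C) = 0 - j1.141e+04 Ω
Step 3 — Series combination: Z_total = R + C = 4510 - j1.141e+04 Ω = 1.227e+04∠-68.4° Ω.
Step 4 — Source phasor: V = 7.55∠55.5° V = 4.276 + j6.222 V.
Step 5 — Current: I = V / Z = -0.0003435 + j0.0005103 A = 0.0006152∠123.9° A.
Step 6 — Complex power: S = V·I* = 0.001707 - j0.004319 VA.
Step 7 — Real power: P = Re(S) = 0.001707 W.
Step 8 — Reactive power: Q = Im(S) = -0.004319 VAR.
Step 9 — Apparent power: |S| = 0.004644 VA.
Step 10 — Power factor: PF = P/|S| = 0.3675 (leading).

(a) P = 0.001707 W  (b) Q = -0.004319 VAR  (c) S = 0.004644 VA  (d) PF = 0.3675 (leading)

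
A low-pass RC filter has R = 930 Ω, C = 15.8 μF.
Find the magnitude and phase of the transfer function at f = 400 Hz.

Step 1 — Angular frequency: ω = 2π·400 = 2513 rad/s.
Step 2 — Transfer function: H(jω) = 1/(1 + jωRC).
Step 3 — Denominator: 1 + jωRC = 1 + j·2513·930·1.58e-05 = 1 + j36.93.
Step 4 — H = 0.0007327 - j0.02706.
Step 5 — Magnitude: |H| = 0.02707 (-31.4 dB); phase: φ = -88.4°.

|H| = 0.02707 (-31.4 dB), φ = -88.4°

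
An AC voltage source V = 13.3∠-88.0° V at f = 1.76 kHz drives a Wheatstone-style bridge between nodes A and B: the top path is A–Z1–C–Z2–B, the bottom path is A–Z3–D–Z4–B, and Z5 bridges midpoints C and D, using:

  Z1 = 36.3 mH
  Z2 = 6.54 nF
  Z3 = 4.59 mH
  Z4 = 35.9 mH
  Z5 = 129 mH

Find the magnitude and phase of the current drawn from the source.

Step 1 — Angular frequency: ω = 2π·f = 2π·1760 = 1.106e+04 rad/s.
Step 2 — Component impedances:
  Z1: Z = jωL = j·1.106e+04·0.0363 = 0 + j401.4 Ω
  Z2: Z = 1/(jωC) = -j/(ω·C) = 0 - j1.383e+04 Ω
  Z3: Z = jωL = j·1.106e+04·0.00459 = 0 + j50.76 Ω
  Z4: Z = jωL = j·1.106e+04·0.0359 = 0 + j397 Ω
  Z5: Z = jωL = j·1.106e+04·0.129 = 0 + j1427 Ω
Step 3 — Bridge requires nodal analysis (the Z5 bridge couples midpoints C and D, so the two paths cannot be reduced to a simple series/parallel combination). Setting node B to ground and injecting 1 A at node A, the 3-node admittance system at A, C, D solves to V_A = Z_AB = 0 + j460.9 Ω = 460.9∠90.0° Ω.
Step 4 — Source phasor: V = 13.3∠-88.0° V = 0.4642 - j13.29 V.
Step 5 — Ohm's law: I = V / Z_total = (0.4642 - j13.29) / (0 + j460.9) = -0.02884 - j0.001007 A.
Step 6 — Convert to polar: |I| = 0.02886 A, ∠I = -178.0°.

I = 0.02886∠-178.0° A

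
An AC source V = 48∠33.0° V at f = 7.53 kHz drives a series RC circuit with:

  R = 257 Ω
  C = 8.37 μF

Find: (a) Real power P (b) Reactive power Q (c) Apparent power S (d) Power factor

Step 1 — Angular frequency: ω = 2π·f = 2π·7530 = 4.731e+04 rad/s.
Step 2 — Component impedances:
  R: Z = R = 257 Ω
  C: Z = 1/(jωC) = -j/(ω·C) = 0 - j2.525 Ω
Step 3 — Series combination: Z_total = R + C = 257 - j2.525 Ω = 257∠-0.6° Ω.
Step 4 — Source phasor: V = 48∠33.0° V = 40.26 + j26.14 V.
Step 5 — Current: I = V / Z = 0.1556 + j0.1033 A = 0.1868∠33.6° A.
Step 6 — Complex power: S = V·I* = 8.964 - j0.08808 VA.
Step 7 — Real power: P = Re(S) = 8.964 W.
Step 8 — Reactive power: Q = Im(S) = -0.08808 VAR.
Step 9 — Apparent power: |S| = 8.965 VA.
Step 10 — Power factor: PF = P/|S| = 1 (leading).

(a) P = 8.964 W  (b) Q = -0.08808 VAR  (c) S = 8.965 VA  (d) PF = 1 (leading)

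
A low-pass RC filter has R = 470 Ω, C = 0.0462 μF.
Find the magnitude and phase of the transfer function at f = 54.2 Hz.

Step 1 — Angular frequency: ω = 2π·54.2 = 340.5 rad/s.
Step 2 — Transfer function: H(jω) = 1/(1 + jωRC).
Step 3 — Denominator: 1 + jωRC = 1 + j·340.5·470·4.62e-08 = 1 + j0.007395.
Step 4 — H = 0.9999 - j0.007394.
Step 5 — Magnitude: |H| = 1 (-0.0 dB); phase: φ = -0.4°.

|H| = 1 (-0.0 dB), φ = -0.4°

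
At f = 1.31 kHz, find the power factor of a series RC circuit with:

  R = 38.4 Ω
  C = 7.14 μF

Step 1 — Angular frequency: ω = 2π·f = 2π·1310 = 8231 rad/s.
Step 2 — Component impedances:
  R: Z = R = 38.4 Ω
  C: Z = 1/(jωC) = -j/(ω·C) = 0 - j17.02 Ω
Step 3 — Series combination: Z_total = R + C = 38.4 - j17.02 Ω = 42∠-23.9° Ω.
Step 4 — Power factor: PF = cos(φ) = Re(Z)/|Z| = 38.4/42 = 0.9143.
Step 5 — Type: Im(Z) = -17.02 ⇒ leading (phase φ = -23.9°).

PF = 0.9143 (leading, φ = -23.9°)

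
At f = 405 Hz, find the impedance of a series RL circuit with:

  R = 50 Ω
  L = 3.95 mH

Step 1 — Angular frequency: ω = 2π·f = 2π·405 = 2545 rad/s.
Step 2 — Component impedances:
  R: Z = R = 50 Ω
  L: Z = jωL = j·2545·0.00395 = 0 + j10.05 Ω
Step 3 — Series combination: Z_total = R + L = 50 + j10.05 Ω = 51∠11.4° Ω.

Z = 50 + j10.05 Ω = 51∠11.4° Ω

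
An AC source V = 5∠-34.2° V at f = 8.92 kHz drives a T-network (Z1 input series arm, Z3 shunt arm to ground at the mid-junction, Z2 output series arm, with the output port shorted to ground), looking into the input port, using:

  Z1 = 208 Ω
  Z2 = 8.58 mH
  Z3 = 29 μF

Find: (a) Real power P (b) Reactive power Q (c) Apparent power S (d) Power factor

Step 1 — Angular frequency: ω = 2π·f = 2π·8920 = 5.605e+04 rad/s.
Step 2 — Component impedances:
  Z1: Z = R = 208 Ω
  Z2: Z = jωL = j·5.605e+04·0.00858 = 0 + j480.9 Ω
  Z3: Z = 1/(jωC) = -j/(ω·C) = 0 - j0.6153 Ω
Step 3 — With the output port shorted to ground, the output series arm Z2 runs from the junction to ground; the shunt arm Z3 also runs from the junction to ground. They appear in parallel: Z3 || Z2 = 0 - j0.616 Ω.
Step 4 — Series with input arm Z1: Z_in = Z1 + (Z3 || Z2) = 208 - j0.616 Ω = 208∠-0.2° Ω.
Step 5 — Source phasor: V = 5∠-34.2° V = 4.135 - j2.81 V.
Step 6 — Current: I = V / Z = 0.01992 - j0.01345 A = 0.02404∠-34.0° A.
Step 7 — Complex power: S = V·I* = 0.1202 - j0.000356 VA.
Step 8 — Real power: P = Re(S) = 0.1202 W.
Step 9 — Reactive power: Q = Im(S) = -0.000356 VAR.
Step 10 — Apparent power: |S| = 0.1202 VA.
Step 11 — Power factor: PF = P/|S| = 1 (leading).

(a) P = 0.1202 W  (b) Q = -0.000356 VAR  (c) S = 0.1202 VA  (d) PF = 1 (leading)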